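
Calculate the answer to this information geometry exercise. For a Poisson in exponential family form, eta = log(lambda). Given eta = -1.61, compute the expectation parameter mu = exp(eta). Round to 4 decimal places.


Expectation parameter for Poisson exponential family:
mu = exp(eta).
eta = -1.61.
mu = exp(-1.61) = 0.1999

0.1999


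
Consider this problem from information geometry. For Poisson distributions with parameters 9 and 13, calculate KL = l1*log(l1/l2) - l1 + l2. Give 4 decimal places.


KL divergence for Poisson:
KL = l1*log(l1/l2) - l1 + l2.
l1 = 9, l2 = 13.
log(9/13) = -0.367725.
l1*log(l1/l2) = 9 * -0.367725 = -3.309523.
KL = -3.309523 - 9 + 13 = 0.6905

0.6905


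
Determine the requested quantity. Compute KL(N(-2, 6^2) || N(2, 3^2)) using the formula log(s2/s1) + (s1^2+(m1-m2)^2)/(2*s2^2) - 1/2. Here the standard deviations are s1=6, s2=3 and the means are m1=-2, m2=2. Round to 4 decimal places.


KL divergence between normal distributions:
KL = log(s2/s1) + (s1^2 + (m1-m2)^2)/(2*s2^2) - 1/2.
log(3/6) = -0.693147.
(6^2 + (-2-2)^2)/(2*3^2) = (36 + 16)/18 = 2.888889.
KL = -0.693147 + 2.888889 - 0.5 = 1.6957

1.6957


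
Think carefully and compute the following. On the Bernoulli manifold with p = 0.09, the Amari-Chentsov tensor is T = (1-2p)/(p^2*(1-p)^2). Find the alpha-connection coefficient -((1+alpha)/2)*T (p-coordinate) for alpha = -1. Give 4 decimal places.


Skewness (Amari-Chentsov) tensor: T = (1-2p)/(p^2*(1-p)^2).
p = 0.09, 1-2p = 0.82, p^2 = 0.0081, (1-p)^2 = 0.8281.
T = 0.82/(0.0081 * 0.8281) = 122.249206.
In the p-coordinate, Gamma^(alpha) = Gamma^(0) - (alpha/2)*T with Gamma^(0) = (1/2)*g'(p) = -T/2,
so Gamma^(alpha) = -((1+alpha)/2)*T.
alpha = -1, -(1+alpha)/2 = 0.0.
Gamma = 0.0 * 122.249206 = 0.0000

0.0000


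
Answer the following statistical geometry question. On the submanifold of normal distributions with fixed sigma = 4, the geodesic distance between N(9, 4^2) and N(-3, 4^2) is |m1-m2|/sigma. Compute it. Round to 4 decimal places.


On the fixed-variance normal subfamily, geodesic distance = |m1-m2|/sigma.
|9 - -3| = 12.
sigma = 4.
d = 12/4 = 3.0000

3.0000


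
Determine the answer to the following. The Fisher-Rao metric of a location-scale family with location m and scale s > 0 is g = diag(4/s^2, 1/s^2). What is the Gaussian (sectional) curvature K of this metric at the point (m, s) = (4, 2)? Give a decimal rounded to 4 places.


The metric has the form g = (A dm^2 + B ds^2)/s^2 with A = 4, B = 1.
Substitute u = sqrt(A/B)*m: g = B*(du^2 + ds^2)/s^2, i.e. B times the
Poincare upper half-plane metric, which has constant Gaussian curvature -1.
Scaling a 2D metric by a constant c divides the Gaussian curvature by c,
so K = -1/B = -1/(1) = -1.0000 everywhere (the point (m, s) = (4, 2) is irrelevant:
the curvature is constant).
The requested Gaussian curvature is K = -1.0000.

-1.0000


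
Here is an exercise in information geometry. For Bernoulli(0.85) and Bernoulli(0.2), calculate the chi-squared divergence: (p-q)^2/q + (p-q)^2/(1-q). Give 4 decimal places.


Chi-squared divergence between Bernoulli distributions:
chi^2 = (p-q)^2/q + (p-q)^2/(1-q).
p = 0.85, q = 0.2, p-q = 0.65.
(p-q)^2 = 0.4225.
term1 = 0.4225/0.2 = 2.1125.
term2 = 0.4225/0.8 = 0.528125.
chi^2 = 2.1125 + 0.528125 = 2.6406

2.6406


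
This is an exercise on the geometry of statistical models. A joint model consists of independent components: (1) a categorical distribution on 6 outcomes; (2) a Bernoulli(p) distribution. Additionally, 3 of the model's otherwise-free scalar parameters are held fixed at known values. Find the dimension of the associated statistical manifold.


The dimension of a statistical manifold equals the number of free
(independent) real parameters of the model. For a product of independent
blocks the parameter counts add.
- categorical on 6 outcomes (probabilities sum to 1): 6-1 = 5.
- Bernoulli (p): 1.
Total = 5 + 1 = 6.
3 parameter(s) fixed at known values: 6 - 3 = 3.
Dimension = 3

3


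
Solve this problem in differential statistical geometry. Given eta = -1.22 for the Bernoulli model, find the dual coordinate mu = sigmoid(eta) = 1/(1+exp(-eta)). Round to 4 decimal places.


Dual coordinate (expectation parameter) for Bernoulli:
mu = 1/(1+exp(-eta)).
eta = -1.22.
exp(-eta) = exp(1.22) = 3.387188.
mu = 1/(1+3.387188) = 0.2279

0.2279


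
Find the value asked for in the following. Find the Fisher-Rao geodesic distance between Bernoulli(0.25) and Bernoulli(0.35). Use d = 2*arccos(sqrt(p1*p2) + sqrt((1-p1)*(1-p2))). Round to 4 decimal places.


Geodesic distance on Bernoulli manifold:
d(p1,p2) = 2*arccos(sqrt(p1*p2) + sqrt((1-p1)*(1-p2))).
sqrt(p1*p2) = sqrt(0.25*0.35) = 0.295804.
sqrt((1-p1)*(1-p2)) = sqrt(0.75*0.65) = 0.698212.
arg = 0.295804 + 0.698212 = 0.994016.
d = 2*arccos(0.994016) = 0.2189

0.2189


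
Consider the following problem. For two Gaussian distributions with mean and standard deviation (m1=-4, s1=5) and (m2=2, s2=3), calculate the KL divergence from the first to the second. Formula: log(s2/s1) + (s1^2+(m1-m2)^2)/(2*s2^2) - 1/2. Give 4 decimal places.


KL divergence between normal distributions:
KL = log(s2/s1) + (s1^2 + (m1-m2)^2)/(2*s2^2) - 1/2.
log(3/5) = -0.510826.
(5^2 + (-4-2)^2)/(2*3^2) = (25 + 36)/18 = 3.388889.
KL = -0.510826 + 3.388889 - 0.5 = 2.3781

2.3781


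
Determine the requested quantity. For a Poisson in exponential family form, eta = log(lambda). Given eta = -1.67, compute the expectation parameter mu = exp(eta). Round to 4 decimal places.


Expectation parameter for Poisson exponential family:
mu = exp(eta).
eta = -1.67.
mu = exp(-1.67) = 0.1882

0.1882


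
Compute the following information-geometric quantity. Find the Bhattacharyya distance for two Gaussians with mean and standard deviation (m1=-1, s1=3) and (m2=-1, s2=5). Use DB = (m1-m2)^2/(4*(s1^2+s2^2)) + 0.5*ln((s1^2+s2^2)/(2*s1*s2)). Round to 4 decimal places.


Bhattacharyya distance between two Gaussians:
DB = (m1-m2)^2/(4*(s1^2+s2^2)) + (1/2)*ln((s1^2+s2^2)/(2*s1*s2)).
(m1-m2)^2 = (0)^2 = 0.
s1^2+s2^2 = 9 + 25 = 34.
term1 = 0/136 = 0.0.
term2 = 0.5*ln(34/30.0) = 0.062582.
DB = 0.0 + 0.062582 = 0.0626

0.0626


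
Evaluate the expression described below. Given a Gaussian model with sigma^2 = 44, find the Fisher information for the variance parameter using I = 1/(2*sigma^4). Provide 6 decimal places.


Fisher information for variance: I(sigma^2) = 1/(2*sigma^4).
sigma^2 = 44, so sigma^4 = 1936.
I = 1/(2*1936) = 1/3872 = 0.000258

0.000258


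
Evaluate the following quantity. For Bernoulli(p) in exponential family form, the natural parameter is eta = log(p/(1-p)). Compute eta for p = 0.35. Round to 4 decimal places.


Natural parameter for Bernoulli: eta = log(p/(1-p)).
p = 0.35, 1-p = 0.65.
p/(1-p) = 0.538462.
eta = log(0.538462) = -0.6190

-0.6190


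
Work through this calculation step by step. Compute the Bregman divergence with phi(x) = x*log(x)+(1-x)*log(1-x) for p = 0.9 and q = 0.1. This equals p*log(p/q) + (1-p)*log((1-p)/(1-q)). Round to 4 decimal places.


Bregman divergence with negative entropy generator:
D = p*log(p/q) + (1-p)*log((1-p)/(1-q)).
p = 0.9, q = 0.1.
p*log(p/q) = 0.9*log(0.9/0.1) = 1.977502.
(1-p)*log((1-p)/(1-q)) = 0.1*log(0.1/0.9) = -0.219722.
D = 1.977502 + -0.219722 = 1.7578

1.7578


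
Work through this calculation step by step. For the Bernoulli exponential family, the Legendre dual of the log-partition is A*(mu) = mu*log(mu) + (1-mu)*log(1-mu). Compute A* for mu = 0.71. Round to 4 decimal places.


Legendre transform for Bernoulli:
A*(mu) = mu*log(mu) + (1-mu)*log(1-mu).
mu = 0.71, 1-mu = 0.29.
mu*log(mu) = 0.71*log(0.71) = -0.243168.
(1-mu)*log(1-mu) = 0.29*log(0.29) = -0.358984.
A* = -0.243168 + -0.358984 = -0.6022

-0.6022


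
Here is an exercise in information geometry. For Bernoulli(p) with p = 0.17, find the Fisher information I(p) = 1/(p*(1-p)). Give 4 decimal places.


For Bernoulli(p), Fisher information is I(p) = 1/(p*(1-p)).
p = 0.17, 1-p = 0.83.
p*(1-p) = 0.1411.
I(p) = 1/0.1411 = 7.0872

7.0872


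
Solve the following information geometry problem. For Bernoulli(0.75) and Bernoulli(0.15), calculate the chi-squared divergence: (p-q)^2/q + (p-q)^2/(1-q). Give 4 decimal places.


Chi-squared divergence between Bernoulli distributions:
chi^2 = (p-q)^2/q + (p-q)^2/(1-q).
p = 0.75, q = 0.15, p-q = 0.6.
(p-q)^2 = 0.36.
term1 = 0.36/0.15 = 2.4.
term2 = 0.36/0.85 = 0.423529.
chi^2 = 2.4 + 0.423529 = 2.8235

2.8235


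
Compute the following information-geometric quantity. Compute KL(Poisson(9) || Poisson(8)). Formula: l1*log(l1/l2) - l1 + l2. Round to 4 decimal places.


KL divergence for Poisson:
KL = l1*log(l1/l2) - l1 + l2.
l1 = 9, l2 = 8.
log(9/8) = 0.117783.
l1*log(l1/l2) = 9 * 0.117783 = 1.060047.
KL = 1.060047 - 9 + 8 = 0.0600

0.0600


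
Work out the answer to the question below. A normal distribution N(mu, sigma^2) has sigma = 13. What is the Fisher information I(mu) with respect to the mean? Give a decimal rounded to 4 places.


The Fisher information for the mean of a normal distribution is I(mu) = 1/sigma^2.
sigma = 13, so sigma^2 = 169.
I(mu) = 1/169 = 0.0059

0.0059


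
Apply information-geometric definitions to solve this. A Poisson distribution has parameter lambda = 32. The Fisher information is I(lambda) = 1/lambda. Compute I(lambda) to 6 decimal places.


Fisher information for Poisson: I(lambda) = 1/lambda.
lambda = 32.
I(lambda) = 1/32 = 0.031250

0.031250


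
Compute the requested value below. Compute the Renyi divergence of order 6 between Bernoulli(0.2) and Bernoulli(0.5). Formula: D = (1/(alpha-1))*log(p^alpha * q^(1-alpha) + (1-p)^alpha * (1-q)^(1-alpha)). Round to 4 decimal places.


Renyi divergence of order alpha between Bernoulli distributions:
D = (1/(alpha-1))*log(p^alpha * q^(1-alpha) + (1-p)^alpha * (1-q)^(1-alpha)).
alpha = 6, p = 0.2, q = 0.5.
p^alpha * q^(1-alpha) = 0.2^6 * 0.5^-5 = 0.002048.
(1-p)^alpha * (1-q)^(1-alpha) = 0.8^6 * 0.5^-5 = 8.388608.
sum = 0.002048 + 8.388608 = 8.390656.
D = (1/5)*log(8.390656) = 0.4254

0.4254


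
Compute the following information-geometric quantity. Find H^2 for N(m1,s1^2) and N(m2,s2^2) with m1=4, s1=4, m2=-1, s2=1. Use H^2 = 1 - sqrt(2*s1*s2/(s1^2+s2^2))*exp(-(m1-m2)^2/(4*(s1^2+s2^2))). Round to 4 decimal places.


Squared Hellinger distance for Gaussians:
H^2 = 1 - sqrt(2*s1*s2/(s1^2+s2^2)) * exp(-(m1-m2)^2/(4*(s1^2+s2^2))).
s1^2 = 16, s2^2 = 1, s1^2+s2^2 = 17.
sqrt(2*4*1/(17)) = 0.685994.
(m1-m2)^2 = (5)^2 = 25.
exp(-25/(4*17)) = exp(-0.367647) = 0.692362.
H^2 = 1 - 0.685994*0.692362 = 0.5250

0.5250


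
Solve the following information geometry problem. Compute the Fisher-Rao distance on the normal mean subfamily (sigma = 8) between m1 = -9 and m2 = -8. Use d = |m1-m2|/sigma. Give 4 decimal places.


On the fixed-variance normal subfamily, geodesic distance = |m1-m2|/sigma.
|-9 - -8| = 1.
sigma = 8.
d = 1/8 = 0.1250

0.1250


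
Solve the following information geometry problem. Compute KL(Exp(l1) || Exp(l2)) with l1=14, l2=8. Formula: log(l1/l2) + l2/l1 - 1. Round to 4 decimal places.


KL divergence for exponential family:
KL = log(l1/l2) + l2/l1 - 1.
log(14/8) = 0.559616.
8/14 = 0.571429.
KL = 0.559616 + 0.571429 - 1 = 0.1310

0.1310


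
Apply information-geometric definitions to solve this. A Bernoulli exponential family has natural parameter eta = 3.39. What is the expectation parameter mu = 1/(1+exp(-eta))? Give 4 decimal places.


Dual coordinate (expectation parameter) for Bernoulli:
mu = 1/(1+exp(-eta)).
eta = 3.39.
exp(-eta) = exp(-3.39) = 0.033709.
mu = 1/(1+0.033709) = 0.9674

0.9674


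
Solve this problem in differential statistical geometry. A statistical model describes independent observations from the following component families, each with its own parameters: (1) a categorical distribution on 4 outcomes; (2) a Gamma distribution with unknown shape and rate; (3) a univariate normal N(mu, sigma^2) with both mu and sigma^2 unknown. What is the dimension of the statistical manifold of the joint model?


The dimension of a statistical manifold equals the number of free
(independent) real parameters of the model. For a product of independent
blocks the parameter counts add.
- categorical on 4 outcomes (probabilities sum to 1): 4-1 = 3.
- Gamma (shape, rate): 2.
- normal (mu, sigma^2): 2.
Total = 3 + 2 + 2 = 7.
Dimension = 7

7


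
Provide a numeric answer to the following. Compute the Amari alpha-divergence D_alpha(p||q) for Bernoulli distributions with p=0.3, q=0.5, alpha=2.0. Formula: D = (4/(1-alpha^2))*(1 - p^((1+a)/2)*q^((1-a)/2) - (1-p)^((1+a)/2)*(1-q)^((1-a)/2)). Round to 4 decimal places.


Amari alpha-divergence:
D = (4/(1-alpha^2))*(1 - p^((1+a)/2)*q^((1-a)/2) - (1-p)^((1+a)/2)*(1-q)^((1-a)/2)).
alpha = 2.0, p = 0.3, q = 0.5.
e1 = (1+alpha)/2 = 1.5, e2 = (1-alpha)/2 = -0.5.
t1 = p^e1 * q^e2 = 0.3^1.5 * 0.5^-0.5 = 0.232379.
t2 = (1-p)^e1 * (1-q)^e2 = 0.7^1.5 * 0.5^-0.5 = 0.828251.
4/(1-alpha^2) = -1.333333.
D = -1.333333*(1 - 0.232379 - 0.828251) = 0.0808

0.0808


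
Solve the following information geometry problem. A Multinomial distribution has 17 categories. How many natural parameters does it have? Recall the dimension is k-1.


Exponential family dimension calculation:
For Multinomial with k=17 categories, dim = k-1 = 16.

16


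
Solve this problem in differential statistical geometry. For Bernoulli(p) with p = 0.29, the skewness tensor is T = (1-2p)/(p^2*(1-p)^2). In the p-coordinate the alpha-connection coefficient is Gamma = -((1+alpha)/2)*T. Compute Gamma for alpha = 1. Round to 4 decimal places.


Skewness (Amari-Chentsov) tensor: T = (1-2p)/(p^2*(1-p)^2).
p = 0.29, 1-2p = 0.42, p^2 = 0.0841, (1-p)^2 = 0.5041.
T = 0.42/(0.0841 * 0.5041) = 9.906873.
In the p-coordinate, Gamma^(alpha) = Gamma^(0) - (alpha/2)*T with Gamma^(0) = (1/2)*g'(p) = -T/2,
so Gamma^(alpha) = -((1+alpha)/2)*T.
alpha = 1, -(1+alpha)/2 = -1.0.
Gamma = -1.0 * 9.906873 = -9.9069

-9.9069


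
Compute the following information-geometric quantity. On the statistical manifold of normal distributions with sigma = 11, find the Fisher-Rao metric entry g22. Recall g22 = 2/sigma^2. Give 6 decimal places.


For the 2-parameter normal family, the Fisher metric has:
  g11 = 1/sigma^2, g22 = 2/sigma^2.
sigma = 11, sigma^2 = 121.
g22 = 0.016529

0.016529


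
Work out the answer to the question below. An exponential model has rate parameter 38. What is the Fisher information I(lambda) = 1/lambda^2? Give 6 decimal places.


Fisher information for exponential: I(lambda) = 1/lambda^2.
lambda = 38, lambda^2 = 1444.
I = 1/1444 = 0.000693

0.000693


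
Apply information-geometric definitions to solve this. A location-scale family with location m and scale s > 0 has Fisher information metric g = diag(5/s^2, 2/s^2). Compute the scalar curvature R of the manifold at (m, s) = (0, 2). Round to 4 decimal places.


The metric has the form g = (A dm^2 + B ds^2)/s^2 with A = 5, B = 2.
Substitute u = sqrt(A/B)*m: g = B*(du^2 + ds^2)/s^2, i.e. B times the
Poincare upper half-plane metric, which has constant Gaussian curvature -1.
Scaling a 2D metric by a constant c divides the Gaussian curvature by c,
so K = -1/B = -1/(2) = -0.5000 everywhere (the point (m, s) = (0, 2) is irrelevant:
the curvature is constant).
Scalar curvature in dimension 2: R = 2K = -2/(2) = -1.0000.

-1.0000


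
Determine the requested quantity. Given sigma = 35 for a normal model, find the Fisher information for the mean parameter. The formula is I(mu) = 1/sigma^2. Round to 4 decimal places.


The Fisher information for the mean of a normal distribution is I(mu) = 1/sigma^2.
sigma = 35, so sigma^2 = 1225.
I(mu) = 1/1225 = 0.0008

0.0008


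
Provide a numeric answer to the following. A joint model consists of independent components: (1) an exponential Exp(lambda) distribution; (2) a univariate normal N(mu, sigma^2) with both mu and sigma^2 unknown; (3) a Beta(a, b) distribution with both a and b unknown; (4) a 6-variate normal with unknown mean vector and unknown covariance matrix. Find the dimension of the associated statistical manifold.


The dimension of a statistical manifold equals the number of free
(independent) real parameters of the model. For a product of independent
blocks the parameter counts add.
- exponential (lambda): 1.
- normal (mu, sigma^2): 2.
- Beta (a, b): 2.
- 6-variate normal: 6 (mean) + 6*7/2 = 21 (symmetric covariance) = 27.
Total = 1 + 2 + 2 + 27 = 32.
Dimension = 32

32


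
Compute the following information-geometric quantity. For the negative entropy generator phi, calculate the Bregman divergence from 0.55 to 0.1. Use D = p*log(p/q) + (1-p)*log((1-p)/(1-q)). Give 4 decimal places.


Bregman divergence with negative entropy generator:
D = p*log(p/q) + (1-p)*log((1-p)/(1-q)).
p = 0.55, q = 0.1.
p*log(p/q) = 0.55*log(0.55/0.1) = 0.937611.
(1-p)*log((1-p)/(1-q)) = 0.45*log(0.45/0.9) = -0.311916.
D = 0.937611 + -0.311916 = 0.6257

0.6257


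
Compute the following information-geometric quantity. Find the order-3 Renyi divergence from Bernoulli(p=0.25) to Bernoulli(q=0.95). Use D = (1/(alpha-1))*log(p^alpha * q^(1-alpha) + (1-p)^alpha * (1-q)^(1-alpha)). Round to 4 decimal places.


Renyi divergence of order alpha between Bernoulli distributions:
D = (1/(alpha-1))*log(p^alpha * q^(1-alpha) + (1-p)^alpha * (1-q)^(1-alpha)).
alpha = 3, p = 0.25, q = 0.95.
p^alpha * q^(1-alpha) = 0.25^3 * 0.95^-2 = 0.017313.
(1-p)^alpha * (1-q)^(1-alpha) = 0.75^3 * 0.05^-2 = 168.75.
sum = 0.017313 + 168.75 = 168.767313.
D = (1/2)*log(168.767313) = 2.5643

2.5643


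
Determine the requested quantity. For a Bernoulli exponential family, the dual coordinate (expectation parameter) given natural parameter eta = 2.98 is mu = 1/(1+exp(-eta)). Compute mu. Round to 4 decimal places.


Dual coordinate (expectation parameter) for Bernoulli:
mu = 1/(1+exp(-eta)).
eta = 2.98.
exp(-eta) = exp(-2.98) = 0.050793.
mu = 1/(1+0.050793) = 0.9517

0.9517


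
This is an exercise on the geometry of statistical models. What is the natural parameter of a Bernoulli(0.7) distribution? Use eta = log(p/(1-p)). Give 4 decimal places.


Natural parameter for Bernoulli: eta = log(p/(1-p)).
p = 0.7, 1-p = 0.3.
p/(1-p) = 2.333333.
eta = log(2.333333) = 0.8473

0.8473


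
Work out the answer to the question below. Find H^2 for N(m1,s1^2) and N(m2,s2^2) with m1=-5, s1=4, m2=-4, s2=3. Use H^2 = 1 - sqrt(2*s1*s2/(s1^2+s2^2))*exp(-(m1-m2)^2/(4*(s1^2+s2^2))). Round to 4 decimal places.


Squared Hellinger distance for Gaussians:
H^2 = 1 - sqrt(2*s1*s2/(s1^2+s2^2)) * exp(-(m1-m2)^2/(4*(s1^2+s2^2))).
s1^2 = 16, s2^2 = 9, s1^2+s2^2 = 25.
sqrt(2*4*3/(25)) = 0.979796.
(m1-m2)^2 = (-1)^2 = 1.
exp(-1/(4*25)) = exp(-0.01) = 0.99005.
H^2 = 1 - 0.979796*0.99005 = 0.0300

0.0300


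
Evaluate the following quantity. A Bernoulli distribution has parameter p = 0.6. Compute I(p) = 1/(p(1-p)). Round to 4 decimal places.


For Bernoulli(p), Fisher information is I(p) = 1/(p*(1-p)).
p = 0.6, 1-p = 0.4.
p*(1-p) = 0.24.
I(p) = 1/0.24 = 4.1667

4.1667


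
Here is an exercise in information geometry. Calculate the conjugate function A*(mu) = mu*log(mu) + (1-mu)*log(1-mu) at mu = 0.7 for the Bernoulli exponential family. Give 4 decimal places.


Legendre transform for Bernoulli:
A*(mu) = mu*log(mu) + (1-mu)*log(1-mu).
mu = 0.7, 1-mu = 0.3.
mu*log(mu) = 0.7*log(0.7) = -0.249672.
(1-mu)*log(1-mu) = 0.3*log(0.3) = -0.361192.
A* = -0.249672 + -0.361192 = -0.6109

-0.6109


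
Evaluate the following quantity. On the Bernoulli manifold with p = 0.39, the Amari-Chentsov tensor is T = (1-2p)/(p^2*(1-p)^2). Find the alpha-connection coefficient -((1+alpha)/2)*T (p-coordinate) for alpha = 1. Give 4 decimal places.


Skewness (Amari-Chentsov) tensor: T = (1-2p)/(p^2*(1-p)^2).
p = 0.39, 1-2p = 0.22, p^2 = 0.1521, (1-p)^2 = 0.3721.
T = 0.22/(0.1521 * 0.3721) = 3.887172.
In the p-coordinate, Gamma^(alpha) = Gamma^(0) - (alpha/2)*T with Gamma^(0) = (1/2)*g'(p) = -T/2,
so Gamma^(alpha) = -((1+alpha)/2)*T.
alpha = 1, -(1+alpha)/2 = -1.0.
Gamma = -1.0 * 3.887172 = -3.8872

-3.8872


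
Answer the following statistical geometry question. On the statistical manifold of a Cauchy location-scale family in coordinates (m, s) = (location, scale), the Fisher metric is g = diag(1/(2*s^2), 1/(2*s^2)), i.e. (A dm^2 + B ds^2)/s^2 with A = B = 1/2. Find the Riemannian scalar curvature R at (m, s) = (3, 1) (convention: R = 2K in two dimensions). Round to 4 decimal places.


The metric has the form g = (A dm^2 + B ds^2)/s^2 with A = 1/2, B = 1/2.
Substitute u = sqrt(A/B)*m: g = B*(du^2 + ds^2)/s^2, i.e. B times the
Poincare upper half-plane metric, which has constant Gaussian curvature -1.
Scaling a 2D metric by a constant c divides the Gaussian curvature by c,
so K = -1/B = -1/(1/2) = -2.0000 everywhere (the point (m, s) = (3, 1) is irrelevant:
the curvature is constant).
Scalar curvature in dimension 2: R = 2K = -2/(1/2) = -4.0000.

-4.0000


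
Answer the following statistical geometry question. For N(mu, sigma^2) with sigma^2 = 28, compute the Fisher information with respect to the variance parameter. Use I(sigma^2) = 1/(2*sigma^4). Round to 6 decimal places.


Fisher information for variance: I(sigma^2) = 1/(2*sigma^4).
sigma^2 = 28, so sigma^4 = 784.
I = 1/(2*784) = 1/1568 = 0.000638

0.000638


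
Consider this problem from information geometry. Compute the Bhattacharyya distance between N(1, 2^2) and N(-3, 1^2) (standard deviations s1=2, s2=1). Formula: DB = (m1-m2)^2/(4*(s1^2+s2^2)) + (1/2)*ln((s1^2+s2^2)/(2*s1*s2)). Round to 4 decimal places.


Bhattacharyya distance between two Gaussians:
DB = (m1-m2)^2/(4*(s1^2+s2^2)) + (1/2)*ln((s1^2+s2^2)/(2*s1*s2)).
(m1-m2)^2 = (4)^2 = 16.
s1^2+s2^2 = 4 + 1 = 5.
term1 = 16/20 = 0.8.
term2 = 0.5*ln(5/4.0) = 0.111572.
DB = 0.8 + 0.111572 = 0.9116

0.9116


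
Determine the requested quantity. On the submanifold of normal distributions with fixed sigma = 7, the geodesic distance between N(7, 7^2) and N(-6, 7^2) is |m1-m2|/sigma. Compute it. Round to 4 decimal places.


On the fixed-variance normal subfamily, geodesic distance = |m1-m2|/sigma.
|7 - -6| = 13.
sigma = 7.
d = 13/7 = 1.8571

1.8571


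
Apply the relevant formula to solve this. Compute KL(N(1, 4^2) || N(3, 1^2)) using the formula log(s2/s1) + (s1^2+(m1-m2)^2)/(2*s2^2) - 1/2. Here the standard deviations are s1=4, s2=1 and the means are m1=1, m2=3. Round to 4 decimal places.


KL divergence between normal distributions:
KL = log(s2/s1) + (s1^2 + (m1-m2)^2)/(2*s2^2) - 1/2.
log(1/4) = -1.386294.
(4^2 + (1-3)^2)/(2*1^2) = (16 + 4)/2 = 10.0.
KL = -1.386294 + 10.0 - 0.5 = 8.1137

8.1137


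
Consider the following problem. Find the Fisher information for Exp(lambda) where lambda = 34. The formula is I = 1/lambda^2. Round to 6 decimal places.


Fisher information for exponential: I(lambda) = 1/lambda^2.
lambda = 34, lambda^2 = 1156.
I = 1/1156 = 0.000865

0.000865


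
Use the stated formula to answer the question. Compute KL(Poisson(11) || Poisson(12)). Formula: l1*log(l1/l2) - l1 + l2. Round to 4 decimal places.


KL divergence for Poisson:
KL = l1*log(l1/l2) - l1 + l2.
l1 = 11, l2 = 12.
log(11/12) = -0.087011.
l1*log(l1/l2) = 11 * -0.087011 = -0.957125.
KL = -0.957125 - 11 + 12 = 0.0429

0.0429


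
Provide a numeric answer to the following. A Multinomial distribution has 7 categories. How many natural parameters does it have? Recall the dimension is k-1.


Exponential family dimension calculation:
For Multinomial with k=7 categories, dim = k-1 = 6.

6


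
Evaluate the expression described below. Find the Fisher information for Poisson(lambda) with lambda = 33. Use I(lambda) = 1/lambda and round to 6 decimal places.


Fisher information for Poisson: I(lambda) = 1/lambda.
lambda = 33.
I(lambda) = 1/33 = 0.030303

0.030303


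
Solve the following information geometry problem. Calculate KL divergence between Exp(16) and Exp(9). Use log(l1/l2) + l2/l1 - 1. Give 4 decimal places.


KL divergence for exponential family:
KL = log(l1/l2) + l2/l1 - 1.
log(16/9) = 0.575364.
9/16 = 0.5625.
KL = 0.575364 + 0.5625 - 1 = 0.1379

0.1379


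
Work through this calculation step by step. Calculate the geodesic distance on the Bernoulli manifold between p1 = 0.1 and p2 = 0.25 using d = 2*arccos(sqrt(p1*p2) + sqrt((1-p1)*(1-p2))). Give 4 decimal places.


Geodesic distance on Bernoulli manifold:
d(p1,p2) = 2*arccos(sqrt(p1*p2) + sqrt((1-p1)*(1-p2))).
sqrt(p1*p2) = sqrt(0.1*0.25) = 0.158114.
sqrt((1-p1)*(1-p2)) = sqrt(0.9*0.75) = 0.821584.
arg = 0.158114 + 0.821584 = 0.979698.
d = 2*arccos(0.979698) = 0.4037

0.4037


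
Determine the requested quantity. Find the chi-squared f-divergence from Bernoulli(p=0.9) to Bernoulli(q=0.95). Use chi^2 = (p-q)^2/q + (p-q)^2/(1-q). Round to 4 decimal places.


Chi-squared divergence between Bernoulli distributions:
chi^2 = (p-q)^2/q + (p-q)^2/(1-q).
p = 0.9, q = 0.95, p-q = -0.05.
(p-q)^2 = 0.0025.
term1 = 0.0025/0.95 = 0.002632.
term2 = 0.0025/0.05 = 0.05.
chi^2 = 0.002632 + 0.05 = 0.0526

0.0526


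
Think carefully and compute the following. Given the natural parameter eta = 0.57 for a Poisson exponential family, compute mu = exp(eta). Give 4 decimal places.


Expectation parameter for Poisson exponential family:
mu = exp(eta).
eta = 0.57.
mu = exp(0.57) = 1.7683

1.7683


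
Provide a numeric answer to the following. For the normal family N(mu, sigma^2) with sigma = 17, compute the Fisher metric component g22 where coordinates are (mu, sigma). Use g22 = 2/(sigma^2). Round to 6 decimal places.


For the 2-parameter normal family, the Fisher metric has:
  g11 = 1/sigma^2, g22 = 2/sigma^2.
sigma = 17, sigma^2 = 289.
g22 = 0.006920

0.006920


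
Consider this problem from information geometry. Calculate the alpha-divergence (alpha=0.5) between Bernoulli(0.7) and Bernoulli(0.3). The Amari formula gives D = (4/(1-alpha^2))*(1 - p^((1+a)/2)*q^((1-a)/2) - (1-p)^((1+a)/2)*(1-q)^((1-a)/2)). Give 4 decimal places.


Amari alpha-divergence:
D = (4/(1-alpha^2))*(1 - p^((1+a)/2)*q^((1-a)/2) - (1-p)^((1+a)/2)*(1-q)^((1-a)/2)).
alpha = 0.5, p = 0.7, q = 0.3.
e1 = (1+alpha)/2 = 0.75, e2 = (1-alpha)/2 = 0.25.
t1 = p^e1 * q^e2 = 0.7^0.75 * 0.3^0.25 = 0.566375.
t2 = (1-p)^e1 * (1-q)^e2 = 0.3^0.75 * 0.7^0.25 = 0.370779.
4/(1-alpha^2) = 5.333333.
D = 5.333333*(1 - 0.566375 - 0.370779) = 0.3352

0.3352


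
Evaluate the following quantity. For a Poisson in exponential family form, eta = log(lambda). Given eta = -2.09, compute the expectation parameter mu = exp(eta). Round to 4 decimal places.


Expectation parameter for Poisson exponential family:
mu = exp(eta).
eta = -2.09.
mu = exp(-2.09) = 0.1237

0.1237


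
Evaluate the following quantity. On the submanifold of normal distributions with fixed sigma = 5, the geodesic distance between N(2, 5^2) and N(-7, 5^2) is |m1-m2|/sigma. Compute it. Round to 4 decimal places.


On the fixed-variance normal subfamily, geodesic distance = |m1-m2|/sigma.
|2 - -7| = 9.
sigma = 5.
d = 9/5 = 1.8000

1.8000


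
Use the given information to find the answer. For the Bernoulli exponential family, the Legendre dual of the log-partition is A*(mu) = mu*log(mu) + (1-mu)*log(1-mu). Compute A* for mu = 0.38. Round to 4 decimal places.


Legendre transform for Bernoulli:
A*(mu) = mu*log(mu) + (1-mu)*log(1-mu).
mu = 0.38, 1-mu = 0.62.
mu*log(mu) = 0.38*log(0.38) = -0.367682.
(1-mu)*log(1-mu) = 0.62*log(0.62) = -0.296382.
A* = -0.367682 + -0.296382 = -0.6641

-0.6641


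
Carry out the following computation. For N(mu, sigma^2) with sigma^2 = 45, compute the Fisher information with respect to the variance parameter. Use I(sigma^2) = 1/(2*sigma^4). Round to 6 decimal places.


Fisher information for variance: I(sigma^2) = 1/(2*sigma^4).
sigma^2 = 45, so sigma^4 = 2025.
I = 1/(2*2025) = 1/4050 = 0.000247

0.000247


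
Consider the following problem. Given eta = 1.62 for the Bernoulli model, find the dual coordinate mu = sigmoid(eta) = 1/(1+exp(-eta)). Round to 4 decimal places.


Dual coordinate (expectation parameter) for Bernoulli:
mu = 1/(1+exp(-eta)).
eta = 1.62.
exp(-eta) = exp(-1.62) = 0.197899.
mu = 1/(1+0.197899) = 0.8348

0.8348


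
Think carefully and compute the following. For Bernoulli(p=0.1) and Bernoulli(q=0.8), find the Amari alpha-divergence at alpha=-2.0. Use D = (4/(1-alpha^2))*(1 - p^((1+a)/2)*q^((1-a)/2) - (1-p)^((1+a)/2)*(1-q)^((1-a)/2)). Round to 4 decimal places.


Amari alpha-divergence:
D = (4/(1-alpha^2))*(1 - p^((1+a)/2)*q^((1-a)/2) - (1-p)^((1+a)/2)*(1-q)^((1-a)/2)).
alpha = -2.0, p = 0.1, q = 0.8.
e1 = (1+alpha)/2 = -0.5, e2 = (1-alpha)/2 = 1.5.
t1 = p^e1 * q^e2 = 0.1^-0.5 * 0.8^1.5 = 2.262742.
t2 = (1-p)^e1 * (1-q)^e2 = 0.9^-0.5 * 0.2^1.5 = 0.094281.
4/(1-alpha^2) = -1.333333.
D = -1.333333*(1 - 2.262742 - 0.094281) = 1.8094

1.8094


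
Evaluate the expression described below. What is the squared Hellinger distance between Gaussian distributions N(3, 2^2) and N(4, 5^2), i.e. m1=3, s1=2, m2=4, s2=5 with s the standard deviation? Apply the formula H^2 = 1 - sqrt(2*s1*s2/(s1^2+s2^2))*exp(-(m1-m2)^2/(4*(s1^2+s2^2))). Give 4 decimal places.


Squared Hellinger distance for Gaussians:
H^2 = 1 - sqrt(2*s1*s2/(s1^2+s2^2)) * exp(-(m1-m2)^2/(4*(s1^2+s2^2))).
s1^2 = 4, s2^2 = 25, s1^2+s2^2 = 29.
sqrt(2*2*5/(29)) = 0.830455.
(m1-m2)^2 = (-1)^2 = 1.
exp(-1/(4*29)) = exp(-0.008621) = 0.991416.
H^2 = 1 - 0.830455*0.991416 = 0.1767

0.1767


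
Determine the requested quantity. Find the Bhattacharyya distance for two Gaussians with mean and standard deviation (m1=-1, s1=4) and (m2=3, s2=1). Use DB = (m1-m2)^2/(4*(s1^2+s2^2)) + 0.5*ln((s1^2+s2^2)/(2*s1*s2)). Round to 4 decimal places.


Bhattacharyya distance between two Gaussians:
DB = (m1-m2)^2/(4*(s1^2+s2^2)) + (1/2)*ln((s1^2+s2^2)/(2*s1*s2)).
(m1-m2)^2 = (-4)^2 = 16.
s1^2+s2^2 = 16 + 1 = 17.
term1 = 16/68 = 0.235294.
term2 = 0.5*ln(17/8.0) = 0.376886.
DB = 0.235294 + 0.376886 = 0.6122

0.6122


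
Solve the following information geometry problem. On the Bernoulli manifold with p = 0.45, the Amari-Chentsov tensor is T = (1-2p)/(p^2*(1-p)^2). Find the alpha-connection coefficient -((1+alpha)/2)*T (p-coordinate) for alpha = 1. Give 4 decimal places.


Skewness (Amari-Chentsov) tensor: T = (1-2p)/(p^2*(1-p)^2).
p = 0.45, 1-2p = 0.1, p^2 = 0.2025, (1-p)^2 = 0.3025.
T = 0.1/(0.2025 * 0.3025) = 1.632486.
In the p-coordinate, Gamma^(alpha) = Gamma^(0) - (alpha/2)*T with Gamma^(0) = (1/2)*g'(p) = -T/2,
so Gamma^(alpha) = -((1+alpha)/2)*T.
alpha = 1, -(1+alpha)/2 = -1.0.
Gamma = -1.0 * 1.632486 = -1.6325

-1.6325


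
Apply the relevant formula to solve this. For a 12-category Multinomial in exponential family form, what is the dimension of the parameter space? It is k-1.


Exponential family dimension calculation:
For Multinomial with k=12 categories, dim = k-1 = 11.

11


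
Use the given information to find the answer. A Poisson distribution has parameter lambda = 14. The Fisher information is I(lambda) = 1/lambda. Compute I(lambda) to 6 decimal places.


Fisher information for Poisson: I(lambda) = 1/lambda.
lambda = 14.
I(lambda) = 1/14 = 0.071429

0.071429


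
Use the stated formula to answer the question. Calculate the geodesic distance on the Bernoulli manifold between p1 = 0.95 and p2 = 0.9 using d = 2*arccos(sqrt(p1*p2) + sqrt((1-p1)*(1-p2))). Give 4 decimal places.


Geodesic distance on Bernoulli manifold:
d(p1,p2) = 2*arccos(sqrt(p1*p2) + sqrt((1-p1)*(1-p2))).
sqrt(p1*p2) = sqrt(0.95*0.9) = 0.924662.
sqrt((1-p1)*(1-p2)) = sqrt(0.05*0.1) = 0.070711.
arg = 0.924662 + 0.070711 = 0.995373.
d = 2*arccos(0.995373) = 0.1925

0.1925


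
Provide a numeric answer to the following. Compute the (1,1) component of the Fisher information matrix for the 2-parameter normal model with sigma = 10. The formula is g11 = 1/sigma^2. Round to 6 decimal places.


For the 2-parameter normal family, the Fisher metric has:
  g11 = 1/sigma^2, g22 = 2/sigma^2.
sigma = 10, sigma^2 = 100.
g11 = 0.010000

0.010000


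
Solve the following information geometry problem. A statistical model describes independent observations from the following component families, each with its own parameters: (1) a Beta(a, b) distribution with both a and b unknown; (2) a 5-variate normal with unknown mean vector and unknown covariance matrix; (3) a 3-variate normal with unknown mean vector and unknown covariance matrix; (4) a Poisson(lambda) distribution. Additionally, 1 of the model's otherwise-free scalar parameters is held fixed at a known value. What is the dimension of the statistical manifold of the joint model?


The dimension of a statistical manifold equals the number of free
(independent) real parameters of the model. For a product of independent
blocks the parameter counts add.
- Beta (a, b): 2.
- 5-variate normal: 5 (mean) + 5*6/2 = 15 (symmetric covariance) = 20.
- 3-variate normal: 3 (mean) + 3*4/2 = 6 (symmetric covariance) = 9.
- Poisson (lambda): 1.
Total = 2 + 20 + 9 + 1 = 32.
1 parameter(s) fixed at known values: 32 - 1 = 31.
Dimension = 31

31


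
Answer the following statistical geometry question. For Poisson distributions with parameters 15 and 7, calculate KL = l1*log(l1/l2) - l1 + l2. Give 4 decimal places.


KL divergence for Poisson:
KL = l1*log(l1/l2) - l1 + l2.
l1 = 15, l2 = 7.
log(15/7) = 0.76214.
l1*log(l1/l2) = 15 * 0.76214 = 11.432101.
KL = 11.432101 - 15 + 7 = 3.4321

3.4321


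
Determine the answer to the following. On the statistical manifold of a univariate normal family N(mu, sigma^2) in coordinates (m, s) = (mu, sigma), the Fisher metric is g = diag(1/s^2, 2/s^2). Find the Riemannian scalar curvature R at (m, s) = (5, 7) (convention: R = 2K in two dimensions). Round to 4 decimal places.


The metric has the form g = (A dm^2 + B ds^2)/s^2 with A = 1, B = 2.
Substitute u = sqrt(A/B)*m: g = B*(du^2 + ds^2)/s^2, i.e. B times the
Poincare upper half-plane metric, which has constant Gaussian curvature -1.
Scaling a 2D metric by a constant c divides the Gaussian curvature by c,
so K = -1/B = -1/(2) = -0.5000 everywhere (the point (m, s) = (5, 7) is irrelevant:
the curvature is constant).
Scalar curvature in dimension 2: R = 2K = -2/(2) = -1.0000.

-1.0000


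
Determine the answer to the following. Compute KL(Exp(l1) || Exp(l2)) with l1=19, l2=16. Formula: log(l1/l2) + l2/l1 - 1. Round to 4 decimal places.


KL divergence for exponential family:
KL = log(l1/l2) + l2/l1 - 1.
log(19/16) = 0.17185.
16/19 = 0.842105.
KL = 0.17185 + 0.842105 - 1 = 0.0140

0.0140


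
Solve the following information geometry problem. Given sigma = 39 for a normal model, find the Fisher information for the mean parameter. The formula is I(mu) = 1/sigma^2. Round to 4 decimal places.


The Fisher information for the mean of a normal distribution is I(mu) = 1/sigma^2.
sigma = 39, so sigma^2 = 1521.
I(mu) = 1/1521 = 0.0007

0.0007


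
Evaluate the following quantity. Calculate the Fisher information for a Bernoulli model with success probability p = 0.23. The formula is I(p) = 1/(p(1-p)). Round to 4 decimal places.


For Bernoulli(p), Fisher information is I(p) = 1/(p*(1-p)).
p = 0.23, 1-p = 0.77.
p*(1-p) = 0.1771.
I(p) = 1/0.1771 = 5.6465

5.6465


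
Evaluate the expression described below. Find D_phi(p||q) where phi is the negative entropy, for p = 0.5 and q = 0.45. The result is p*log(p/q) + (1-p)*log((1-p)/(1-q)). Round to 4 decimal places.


Bregman divergence with negative entropy generator:
D = p*log(p/q) + (1-p)*log((1-p)/(1-q)).
p = 0.5, q = 0.45.
p*log(p/q) = 0.5*log(0.5/0.45) = 0.05268.
(1-p)*log((1-p)/(1-q)) = 0.5*log(0.5/0.55) = -0.047655.
D = 0.05268 + -0.047655 = 0.0050

0.0050


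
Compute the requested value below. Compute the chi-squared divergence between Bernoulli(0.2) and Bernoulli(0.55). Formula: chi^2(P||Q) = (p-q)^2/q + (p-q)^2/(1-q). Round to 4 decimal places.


Chi-squared divergence between Bernoulli distributions:
chi^2 = (p-q)^2/q + (p-q)^2/(1-q).
p = 0.2, q = 0.55, p-q = -0.35.
(p-q)^2 = 0.1225.
term1 = 0.1225/0.55 = 0.222727.
term2 = 0.1225/0.45 = 0.272222.
chi^2 = 0.222727 + 0.272222 = 0.4949

0.4949


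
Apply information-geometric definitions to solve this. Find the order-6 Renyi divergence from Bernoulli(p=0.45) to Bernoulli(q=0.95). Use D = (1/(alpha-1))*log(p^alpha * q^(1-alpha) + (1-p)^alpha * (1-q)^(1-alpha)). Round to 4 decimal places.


Renyi divergence of order alpha between Bernoulli distributions:
D = (1/(alpha-1))*log(p^alpha * q^(1-alpha) + (1-p)^alpha * (1-q)^(1-alpha)).
alpha = 6, p = 0.45, q = 0.95.
p^alpha * q^(1-alpha) = 0.45^6 * 0.95^-5 = 0.010731.
(1-p)^alpha * (1-q)^(1-alpha) = 0.55^6 * 0.05^-5 = 88578.05.
sum = 0.010731 + 88578.05 = 88578.060731.
D = (1/5)*log(88578.060731) = 2.2783

2.2783


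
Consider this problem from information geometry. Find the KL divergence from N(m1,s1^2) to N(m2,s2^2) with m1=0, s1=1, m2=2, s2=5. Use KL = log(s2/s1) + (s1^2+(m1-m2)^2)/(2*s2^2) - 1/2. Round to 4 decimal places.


KL divergence between normal distributions:
KL = log(s2/s1) + (s1^2 + (m1-m2)^2)/(2*s2^2) - 1/2.
log(5/1) = 1.609438.
(1^2 + (0-2)^2)/(2*5^2) = (1 + 4)/50 = 0.1.
KL = 1.609438 + 0.1 - 0.5 = 1.2094

1.2094


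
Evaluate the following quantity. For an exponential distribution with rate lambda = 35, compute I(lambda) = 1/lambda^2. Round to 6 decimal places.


Fisher information for exponential: I(lambda) = 1/lambda^2.
lambda = 35, lambda^2 = 1225.
I = 1/1225 = 0.000816

0.000816


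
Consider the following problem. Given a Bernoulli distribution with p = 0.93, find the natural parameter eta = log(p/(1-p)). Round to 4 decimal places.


Natural parameter for Bernoulli: eta = log(p/(1-p)).
p = 0.93, 1-p = 0.07.
p/(1-p) = 13.285714.
eta = log(13.285714) = 2.5867

2.5867


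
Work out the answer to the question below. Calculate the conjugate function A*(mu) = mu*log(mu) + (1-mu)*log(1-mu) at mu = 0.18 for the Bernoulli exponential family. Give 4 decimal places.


Legendre transform for Bernoulli:
A*(mu) = mu*log(mu) + (1-mu)*log(1-mu).
mu = 0.18, 1-mu = 0.82.
mu*log(mu) = 0.18*log(0.18) = -0.308664.
(1-mu)*log(1-mu) = 0.82*log(0.82) = -0.16273.
A* = -0.308664 + -0.16273 = -0.4714

-0.4714


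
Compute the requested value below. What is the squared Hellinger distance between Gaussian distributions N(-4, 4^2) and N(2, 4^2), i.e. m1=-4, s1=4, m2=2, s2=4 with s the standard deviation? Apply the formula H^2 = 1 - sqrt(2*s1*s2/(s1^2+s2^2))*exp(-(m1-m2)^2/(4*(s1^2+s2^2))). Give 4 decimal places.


Squared Hellinger distance for Gaussians:
H^2 = 1 - sqrt(2*s1*s2/(s1^2+s2^2)) * exp(-(m1-m2)^2/(4*(s1^2+s2^2))).
s1^2 = 16, s2^2 = 16, s1^2+s2^2 = 32.
sqrt(2*4*4/(32)) = 1.0.
(m1-m2)^2 = (-6)^2 = 36.
exp(-36/(4*32)) = exp(-0.28125) = 0.75484.
H^2 = 1 - 1.0*0.75484 = 0.2452

0.2452


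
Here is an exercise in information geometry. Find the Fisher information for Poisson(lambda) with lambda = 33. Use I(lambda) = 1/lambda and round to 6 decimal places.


Fisher information for Poisson: I(lambda) = 1/lambda.
lambda = 33.
I(lambda) = 1/33 = 0.030303

0.030303


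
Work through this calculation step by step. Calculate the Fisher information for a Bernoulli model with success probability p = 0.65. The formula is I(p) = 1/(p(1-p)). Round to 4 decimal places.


For Bernoulli(p), Fisher information is I(p) = 1/(p*(1-p)).
p = 0.65, 1-p = 0.35.
p*(1-p) = 0.2275.
I(p) = 1/0.2275 = 4.3956

4.3956


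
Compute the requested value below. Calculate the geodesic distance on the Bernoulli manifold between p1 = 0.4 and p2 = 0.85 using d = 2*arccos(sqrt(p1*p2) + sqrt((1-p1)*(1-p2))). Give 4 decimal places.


Geodesic distance on Bernoulli manifold:
d(p1,p2) = 2*arccos(sqrt(p1*p2) + sqrt((1-p1)*(1-p2))).
sqrt(p1*p2) = sqrt(0.4*0.85) = 0.583095.
sqrt((1-p1)*(1-p2)) = sqrt(0.6*0.15) = 0.3.
arg = 0.583095 + 0.3 = 0.883095.
d = 2*arccos(0.883095) = 0.9768

0.9768


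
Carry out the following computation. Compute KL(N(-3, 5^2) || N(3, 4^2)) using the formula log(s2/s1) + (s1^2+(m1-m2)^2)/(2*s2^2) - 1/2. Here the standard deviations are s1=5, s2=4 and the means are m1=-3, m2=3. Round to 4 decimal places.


KL divergence between normal distributions:
KL = log(s2/s1) + (s1^2 + (m1-m2)^2)/(2*s2^2) - 1/2.
log(4/5) = -0.223144.
(5^2 + (-3-3)^2)/(2*4^2) = (25 + 36)/32 = 1.90625.
KL = -0.223144 + 1.90625 - 0.5 = 1.1831

1.1831
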